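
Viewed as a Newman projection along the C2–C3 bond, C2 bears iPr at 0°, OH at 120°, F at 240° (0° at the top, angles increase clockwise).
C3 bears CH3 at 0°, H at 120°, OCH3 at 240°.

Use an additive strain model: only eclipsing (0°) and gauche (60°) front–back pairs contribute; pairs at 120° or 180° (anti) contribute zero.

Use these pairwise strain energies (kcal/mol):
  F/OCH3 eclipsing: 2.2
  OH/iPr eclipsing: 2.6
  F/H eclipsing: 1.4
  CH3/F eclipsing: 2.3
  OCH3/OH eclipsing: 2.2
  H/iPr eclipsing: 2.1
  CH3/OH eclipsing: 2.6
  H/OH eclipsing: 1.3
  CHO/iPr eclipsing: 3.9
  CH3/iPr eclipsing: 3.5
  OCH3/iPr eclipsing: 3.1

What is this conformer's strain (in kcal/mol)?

This conformer (eclipsed): iPr(0°)/CH3(0°) eclipsed 3.5; OH(120°)/H(120°) eclipsed 1.3; F(240°)/OCH3(240°) eclipsed 2.2 → 7.0 kcal/mol.

7.0 kcal/mol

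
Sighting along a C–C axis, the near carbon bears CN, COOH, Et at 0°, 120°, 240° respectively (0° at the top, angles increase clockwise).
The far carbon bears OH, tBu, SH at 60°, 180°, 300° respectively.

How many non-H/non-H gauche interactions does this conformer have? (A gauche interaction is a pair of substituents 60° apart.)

6

Non-H gauche pairs: CN(0°)/OH(60°); CN(0°)/SH(300°); COOH(120°)/OH(60°); COOH(120°)/tBu(180°); Et(240°)/tBu(180°); Et(240°)/SH(300°) — 6 interactions.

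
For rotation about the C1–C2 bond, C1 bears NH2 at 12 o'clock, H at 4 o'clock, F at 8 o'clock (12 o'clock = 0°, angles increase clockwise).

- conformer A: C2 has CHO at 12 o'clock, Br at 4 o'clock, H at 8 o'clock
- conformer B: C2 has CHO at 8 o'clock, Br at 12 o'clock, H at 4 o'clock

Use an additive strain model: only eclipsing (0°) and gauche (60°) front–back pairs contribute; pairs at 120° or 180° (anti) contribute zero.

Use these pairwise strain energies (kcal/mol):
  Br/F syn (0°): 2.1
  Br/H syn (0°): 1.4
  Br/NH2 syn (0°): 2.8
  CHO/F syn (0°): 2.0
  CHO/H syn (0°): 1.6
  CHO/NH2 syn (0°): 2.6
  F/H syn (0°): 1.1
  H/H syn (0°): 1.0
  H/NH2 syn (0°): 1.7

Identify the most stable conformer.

A (eclipsed): NH2–CHO eclipsed, H–Br eclipsed, F–H eclipsed; 2.6 + 1.4 + 1.1 = 5.1 kcal/mol.
B (eclipsed): NH2–Br eclipsed, H–H eclipsed, F–CHO eclipsed; 2.8 + 1.0 + 2.0 = 5.8 kcal/mol.
A has the lowest total (5.1 kcal/mol).

A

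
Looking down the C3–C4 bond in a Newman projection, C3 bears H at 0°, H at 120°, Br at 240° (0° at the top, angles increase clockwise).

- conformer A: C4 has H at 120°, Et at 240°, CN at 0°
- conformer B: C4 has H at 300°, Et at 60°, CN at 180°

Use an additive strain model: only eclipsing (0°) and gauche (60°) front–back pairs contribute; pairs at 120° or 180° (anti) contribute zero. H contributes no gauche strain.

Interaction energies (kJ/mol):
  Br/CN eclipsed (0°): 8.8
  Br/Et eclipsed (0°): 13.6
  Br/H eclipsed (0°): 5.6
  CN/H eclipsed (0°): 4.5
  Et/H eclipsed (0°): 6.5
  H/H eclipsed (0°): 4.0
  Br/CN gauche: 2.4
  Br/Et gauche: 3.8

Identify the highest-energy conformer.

A

A (eclipsed): H(0°)/CN(0°) eclipsed 4.5; H(120°)/H(120°) eclipsed 4.0; Br(240°)/Et(240°) eclipsed 13.6 → 22.1 kJ/mol.
B (staggered): Br(240°)/CN(180°) gauche 2.4 → 2.4 kJ/mol.
A has the highest total (22.1 kJ/mol).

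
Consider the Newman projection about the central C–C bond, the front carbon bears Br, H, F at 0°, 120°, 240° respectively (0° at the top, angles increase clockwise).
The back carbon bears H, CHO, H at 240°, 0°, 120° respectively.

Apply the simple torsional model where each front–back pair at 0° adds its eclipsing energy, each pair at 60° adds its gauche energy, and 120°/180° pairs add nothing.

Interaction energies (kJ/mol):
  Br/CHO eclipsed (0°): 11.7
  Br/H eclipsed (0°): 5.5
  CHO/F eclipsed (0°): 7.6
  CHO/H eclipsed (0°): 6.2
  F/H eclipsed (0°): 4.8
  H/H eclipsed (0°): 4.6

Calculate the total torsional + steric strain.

This conformer (eclipsed): Br(0°)/CHO(0°) eclipsed 11.7; H(120°)/H(120°) eclipsed 4.6; F(240°)/H(240°) eclipsed 4.8 → 21.1 kJ/mol.

21.1 kJ/mol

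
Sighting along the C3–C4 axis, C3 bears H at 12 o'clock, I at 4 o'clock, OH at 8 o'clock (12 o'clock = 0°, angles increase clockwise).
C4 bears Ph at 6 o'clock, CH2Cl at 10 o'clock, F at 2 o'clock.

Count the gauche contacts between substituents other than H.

Non-H gauche pairs: I(120°)/Ph(180°); I(120°)/F(60°); OH(240°)/Ph(180°); OH(240°)/CH2Cl(300°) — 4 interactions.

4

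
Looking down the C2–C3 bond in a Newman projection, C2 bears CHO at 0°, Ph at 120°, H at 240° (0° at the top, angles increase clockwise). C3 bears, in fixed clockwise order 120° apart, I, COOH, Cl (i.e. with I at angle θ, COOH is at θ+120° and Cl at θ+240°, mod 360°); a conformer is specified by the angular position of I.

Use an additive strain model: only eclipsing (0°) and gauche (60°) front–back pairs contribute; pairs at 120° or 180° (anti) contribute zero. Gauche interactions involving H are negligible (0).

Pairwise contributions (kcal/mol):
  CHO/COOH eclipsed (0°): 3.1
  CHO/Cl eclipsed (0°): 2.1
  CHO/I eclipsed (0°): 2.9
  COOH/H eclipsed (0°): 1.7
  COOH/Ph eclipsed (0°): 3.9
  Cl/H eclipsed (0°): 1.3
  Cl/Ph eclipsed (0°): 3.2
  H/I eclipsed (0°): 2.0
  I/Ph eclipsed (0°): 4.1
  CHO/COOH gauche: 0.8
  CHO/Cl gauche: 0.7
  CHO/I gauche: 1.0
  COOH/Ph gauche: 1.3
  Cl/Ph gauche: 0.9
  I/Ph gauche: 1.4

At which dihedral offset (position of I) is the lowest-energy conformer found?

I at 0° (eclipsed): CHO–I eclipsed, Ph–COOH eclipsed, H–Cl eclipsed; 2.9 + 3.9 + 1.3 = 8.1 kcal/mol.
I at 60° (staggered): CHO–I gauche, CHO–Cl gauche, Ph–I gauche, Ph–COOH gauche; 1.0 + 0.7 + 1.4 + 1.3 = 4.4 kcal/mol.
I at 120° (eclipsed): CHO–Cl eclipsed, Ph–I eclipsed, H–COOH eclipsed; 2.1 + 4.1 + 1.7 = 7.9 kcal/mol.
I at 180° (staggered): CHO–COOH gauche, CHO–Cl gauche, Ph–I gauche, Ph–Cl gauche; 0.8 + 0.7 + 1.4 + 0.9 = 3.8 kcal/mol.
I at 240° (eclipsed): CHO–COOH eclipsed, Ph–Cl eclipsed, H–I eclipsed; 3.1 + 3.2 + 2.0 = 8.3 kcal/mol.
I at 300° (staggered): CHO–I gauche, CHO–COOH gauche, Ph–COOH gauche, Ph–Cl gauche; 1.0 + 0.8 + 1.3 + 0.9 = 4.0 kcal/mol.
The minimum (3.8 kcal/mol) occurs with I at 180°.

180°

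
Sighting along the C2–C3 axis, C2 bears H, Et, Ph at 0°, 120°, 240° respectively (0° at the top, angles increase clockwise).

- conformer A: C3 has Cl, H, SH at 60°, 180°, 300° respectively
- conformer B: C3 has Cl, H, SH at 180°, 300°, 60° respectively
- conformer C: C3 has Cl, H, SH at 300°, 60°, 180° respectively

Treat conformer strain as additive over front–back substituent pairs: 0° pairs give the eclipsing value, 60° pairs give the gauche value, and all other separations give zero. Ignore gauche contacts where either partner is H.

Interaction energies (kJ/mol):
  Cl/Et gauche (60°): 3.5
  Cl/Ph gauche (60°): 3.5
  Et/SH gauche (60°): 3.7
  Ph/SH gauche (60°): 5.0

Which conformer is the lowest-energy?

A is staggered. Et at 120° is gauche with Cl at 60° (3.5); Ph at 240° is gauche with SH at 300° (5.0). Total 8.5 kJ/mol.
B is staggered. Et at 120° is gauche with Cl at 180° (3.5); Et at 120° is gauche with SH at 60° (3.7); Ph at 240° is gauche with Cl at 180° (3.5). Total 10.7 kJ/mol.
C is staggered. Et at 120° is gauche with SH at 180° (3.7); Ph at 240° is gauche with Cl at 300° (3.5); Ph at 240° is gauche with SH at 180° (5.0). Total 12.2 kJ/mol.
A has the lowest total (8.5 kJ/mol).

A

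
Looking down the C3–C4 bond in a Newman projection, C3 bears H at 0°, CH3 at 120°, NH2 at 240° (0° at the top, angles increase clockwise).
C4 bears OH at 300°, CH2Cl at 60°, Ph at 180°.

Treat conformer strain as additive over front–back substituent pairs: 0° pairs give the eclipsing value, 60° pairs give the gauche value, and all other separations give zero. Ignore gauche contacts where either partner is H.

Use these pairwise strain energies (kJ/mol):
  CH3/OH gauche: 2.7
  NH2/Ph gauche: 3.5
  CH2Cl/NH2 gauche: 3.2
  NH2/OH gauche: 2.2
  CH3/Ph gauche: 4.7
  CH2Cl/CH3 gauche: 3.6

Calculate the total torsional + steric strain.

This conformer (staggered): CH3(120°)/CH2Cl(60°) gauche 3.6; CH3(120°)/Ph(180°) gauche 4.7; NH2(240°)/OH(300°) gauche 2.2; NH2(240°)/Ph(180°) gauche 3.5 → 14.0 kJ/mol.

14.0 kJ/mol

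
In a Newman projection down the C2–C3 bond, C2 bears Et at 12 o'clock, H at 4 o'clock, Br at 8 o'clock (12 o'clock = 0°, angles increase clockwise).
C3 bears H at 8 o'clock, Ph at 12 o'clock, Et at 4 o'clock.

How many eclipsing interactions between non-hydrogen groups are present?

1

Non-H eclipsing pairs: Et(0°)/Ph(0°) — 1 interaction.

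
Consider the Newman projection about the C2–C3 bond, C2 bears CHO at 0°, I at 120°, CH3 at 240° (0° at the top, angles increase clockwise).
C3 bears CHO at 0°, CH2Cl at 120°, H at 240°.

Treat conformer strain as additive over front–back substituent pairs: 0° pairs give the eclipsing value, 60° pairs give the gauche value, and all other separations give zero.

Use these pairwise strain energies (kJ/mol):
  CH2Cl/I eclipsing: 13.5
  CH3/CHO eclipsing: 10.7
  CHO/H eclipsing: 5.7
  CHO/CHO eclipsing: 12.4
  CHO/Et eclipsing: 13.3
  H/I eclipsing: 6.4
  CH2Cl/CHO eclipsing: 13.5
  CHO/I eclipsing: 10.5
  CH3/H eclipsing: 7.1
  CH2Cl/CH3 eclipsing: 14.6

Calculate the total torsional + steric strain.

33.0 kJ/mol

This conformer (eclipsed): CHO(0°)/CHO(0°) eclipsed 12.4; I(120°)/CH2Cl(120°) eclipsed 13.5; CH3(240°)/H(240°) eclipsed 7.1 → 33.0 kJ/mol.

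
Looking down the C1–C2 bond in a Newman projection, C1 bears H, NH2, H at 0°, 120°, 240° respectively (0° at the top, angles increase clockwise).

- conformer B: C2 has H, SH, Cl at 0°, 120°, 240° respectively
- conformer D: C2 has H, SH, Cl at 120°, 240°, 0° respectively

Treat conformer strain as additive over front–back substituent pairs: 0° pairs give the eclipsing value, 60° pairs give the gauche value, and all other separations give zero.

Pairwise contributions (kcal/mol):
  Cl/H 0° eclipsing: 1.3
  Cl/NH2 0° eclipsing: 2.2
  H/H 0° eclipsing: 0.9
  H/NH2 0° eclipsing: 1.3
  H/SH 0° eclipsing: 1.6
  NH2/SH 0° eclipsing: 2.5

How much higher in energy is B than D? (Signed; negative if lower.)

B (eclipsed): H–H eclipsed, NH2–SH eclipsed, H–Cl eclipsed; 0.9 + 2.5 + 1.3 = 4.7 kcal/mol.
D (eclipsed): H–Cl eclipsed, NH2–H eclipsed, H–SH eclipsed; 1.3 + 1.3 + 1.6 = 4.2 kcal/mol.
E(B) − E(D) = 4.7 − 4.2 = +0.5 kcal/mol.

+0.5 kcal/mol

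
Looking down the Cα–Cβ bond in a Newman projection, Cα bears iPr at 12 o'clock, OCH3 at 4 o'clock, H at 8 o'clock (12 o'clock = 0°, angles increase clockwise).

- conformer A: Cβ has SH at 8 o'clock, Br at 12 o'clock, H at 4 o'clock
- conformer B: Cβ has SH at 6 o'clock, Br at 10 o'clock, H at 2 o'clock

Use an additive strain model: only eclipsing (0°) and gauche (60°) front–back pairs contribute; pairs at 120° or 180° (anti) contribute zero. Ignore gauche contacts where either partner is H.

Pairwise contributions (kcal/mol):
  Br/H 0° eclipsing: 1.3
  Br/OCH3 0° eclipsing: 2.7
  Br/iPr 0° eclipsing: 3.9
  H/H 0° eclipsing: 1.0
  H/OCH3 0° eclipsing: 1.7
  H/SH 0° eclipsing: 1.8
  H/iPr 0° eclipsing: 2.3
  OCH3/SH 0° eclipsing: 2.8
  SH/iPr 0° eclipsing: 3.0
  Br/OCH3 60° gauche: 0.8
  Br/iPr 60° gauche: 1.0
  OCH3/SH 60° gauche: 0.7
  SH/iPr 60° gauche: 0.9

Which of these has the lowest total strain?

A (eclipsed): iPr(0°)/Br(0°) eclipsed 3.9; OCH3(120°)/H(120°) eclipsed 1.7; H(240°)/SH(240°) eclipsed 1.8 → 7.4 kcal/mol.
B (staggered): iPr(0°)/Br(300°) gauche 1.0; OCH3(120°)/SH(180°) gauche 0.7 → 1.7 kcal/mol.
B has the lowest total (1.7 kcal/mol).

B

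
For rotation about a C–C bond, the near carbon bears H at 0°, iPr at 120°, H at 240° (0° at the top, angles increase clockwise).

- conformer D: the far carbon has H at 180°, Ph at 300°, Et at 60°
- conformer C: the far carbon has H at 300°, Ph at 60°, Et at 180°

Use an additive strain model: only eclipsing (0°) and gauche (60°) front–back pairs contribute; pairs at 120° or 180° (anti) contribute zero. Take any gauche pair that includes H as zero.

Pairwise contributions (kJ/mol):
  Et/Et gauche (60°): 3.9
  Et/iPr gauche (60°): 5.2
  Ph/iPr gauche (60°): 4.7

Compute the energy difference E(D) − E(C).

D (staggered): iPr(120°)/Et(60°) gauche 5.2 → 5.2 kJ/mol.
C (staggered): iPr(120°)/Ph(60°) gauche 4.7; iPr(120°)/Et(180°) gauche 5.2 → 9.9 kJ/mol.
E(D) − E(C) = 5.2 − 9.9 = -4.7 kJ/mol.

-4.7 kJ/mol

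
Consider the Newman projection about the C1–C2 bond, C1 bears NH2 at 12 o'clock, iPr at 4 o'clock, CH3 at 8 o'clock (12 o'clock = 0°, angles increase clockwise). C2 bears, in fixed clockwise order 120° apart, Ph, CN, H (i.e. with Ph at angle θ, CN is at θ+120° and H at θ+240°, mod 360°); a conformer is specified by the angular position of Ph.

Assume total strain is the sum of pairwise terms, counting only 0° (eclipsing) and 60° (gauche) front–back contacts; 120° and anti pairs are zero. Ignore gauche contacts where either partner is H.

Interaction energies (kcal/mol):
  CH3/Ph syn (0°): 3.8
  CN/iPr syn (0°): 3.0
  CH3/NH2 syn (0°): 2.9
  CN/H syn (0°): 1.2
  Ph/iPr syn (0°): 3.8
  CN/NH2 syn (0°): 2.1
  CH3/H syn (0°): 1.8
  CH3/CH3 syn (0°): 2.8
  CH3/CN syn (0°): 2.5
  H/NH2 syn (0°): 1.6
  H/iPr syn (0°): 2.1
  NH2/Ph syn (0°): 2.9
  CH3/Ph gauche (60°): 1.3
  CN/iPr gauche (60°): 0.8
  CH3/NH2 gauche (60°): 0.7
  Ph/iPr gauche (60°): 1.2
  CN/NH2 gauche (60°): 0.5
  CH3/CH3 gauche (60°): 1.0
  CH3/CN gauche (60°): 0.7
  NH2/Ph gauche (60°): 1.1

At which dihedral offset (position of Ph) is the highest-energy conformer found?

Ph at 0° is eclipsed. NH2 at 0° is eclipsed with Ph at 0° (2.9); iPr at 120° is eclipsed with CN at 120° (3.0); CH3 at 240° is eclipsed with H at 240° (1.8). Total 7.7 kcal/mol.
Ph at 60° is staggered. NH2 at 0° is gauche with Ph at 60° (1.1); iPr at 120° is gauche with Ph at 60° (1.2); iPr at 120° is gauche with CN at 180° (0.8); CH3 at 240° is gauche with CN at 180° (0.7). Total 3.8 kcal/mol.
Ph at 120° is eclipsed. NH2 at 0° is eclipsed with H at 0° (1.6); iPr at 120° is eclipsed with Ph at 120° (3.8); CH3 at 240° is eclipsed with CN at 240° (2.5). Total 7.9 kcal/mol.
Ph at 180° is staggered. NH2 at 0° is gauche with CN at 300° (0.5); iPr at 120° is gauche with Ph at 180° (1.2); CH3 at 240° is gauche with Ph at 180° (1.3); CH3 at 240° is gauche with CN at 300° (0.7). Total 3.7 kcal/mol.
Ph at 240° is eclipsed. NH2 at 0° is eclipsed with CN at 0° (2.1); iPr at 120° is eclipsed with H at 120° (2.1); CH3 at 240° is eclipsed with Ph at 240° (3.8). Total 8.0 kcal/mol.
Ph at 300° is staggered. NH2 at 0° is gauche with Ph at 300° (1.1); NH2 at 0° is gauche with CN at 60° (0.5); iPr at 120° is gauche with CN at 60° (0.8); CH3 at 240° is gauche with Ph at 300° (1.3). Total 3.7 kcal/mol.
The maximum (8.0 kcal/mol) occurs with Ph at 240°.

240°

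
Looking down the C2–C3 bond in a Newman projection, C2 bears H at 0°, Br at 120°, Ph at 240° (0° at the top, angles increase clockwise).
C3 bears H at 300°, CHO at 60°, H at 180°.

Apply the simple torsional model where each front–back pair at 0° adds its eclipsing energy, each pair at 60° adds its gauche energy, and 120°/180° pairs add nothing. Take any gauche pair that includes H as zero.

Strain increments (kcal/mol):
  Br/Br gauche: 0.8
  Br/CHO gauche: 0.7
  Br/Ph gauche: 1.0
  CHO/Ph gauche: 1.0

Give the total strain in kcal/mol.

This conformer (staggered): Br(120°)/CHO(60°) gauche 0.7 → 0.7 kcal/mol.

0.7 kcal/mol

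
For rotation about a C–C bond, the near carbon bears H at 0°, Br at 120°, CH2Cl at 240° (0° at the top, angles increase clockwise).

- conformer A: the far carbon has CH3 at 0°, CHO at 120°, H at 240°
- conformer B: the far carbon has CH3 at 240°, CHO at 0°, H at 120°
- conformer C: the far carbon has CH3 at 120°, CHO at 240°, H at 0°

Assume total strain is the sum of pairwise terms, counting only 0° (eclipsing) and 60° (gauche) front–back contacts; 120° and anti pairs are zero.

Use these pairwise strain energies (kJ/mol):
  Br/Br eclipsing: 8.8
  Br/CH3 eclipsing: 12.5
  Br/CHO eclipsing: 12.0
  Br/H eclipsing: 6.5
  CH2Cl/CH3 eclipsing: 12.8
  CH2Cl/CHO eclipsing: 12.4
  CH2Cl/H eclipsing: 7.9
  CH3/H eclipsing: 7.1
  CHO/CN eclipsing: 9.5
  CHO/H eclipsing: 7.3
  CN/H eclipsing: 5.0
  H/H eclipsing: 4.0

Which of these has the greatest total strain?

A (eclipsed): H–CH3 eclipsed, Br–CHO eclipsed, CH2Cl–H eclipsed; 7.1 + 12.0 + 7.9 = 27.0 kJ/mol.
B (eclipsed): H–CHO eclipsed, Br–H eclipsed, CH2Cl–CH3 eclipsed; 7.3 + 6.5 + 12.8 = 26.6 kJ/mol.
C (eclipsed): H–H eclipsed, Br–CH3 eclipsed, CH2Cl–CHO eclipsed; 4.0 + 12.5 + 12.4 = 28.9 kJ/mol.
C has the highest total (28.9 kJ/mol).

C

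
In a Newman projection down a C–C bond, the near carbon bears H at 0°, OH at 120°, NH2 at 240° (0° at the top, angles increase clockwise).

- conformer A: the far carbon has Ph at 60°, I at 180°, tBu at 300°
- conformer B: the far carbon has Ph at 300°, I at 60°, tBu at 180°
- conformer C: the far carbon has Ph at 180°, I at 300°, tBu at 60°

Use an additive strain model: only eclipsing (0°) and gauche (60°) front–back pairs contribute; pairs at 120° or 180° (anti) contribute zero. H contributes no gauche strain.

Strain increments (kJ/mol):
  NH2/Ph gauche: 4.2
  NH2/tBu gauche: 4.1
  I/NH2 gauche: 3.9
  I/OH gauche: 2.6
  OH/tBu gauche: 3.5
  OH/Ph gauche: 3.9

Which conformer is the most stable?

A (staggered): OH(120°)/Ph(60°) gauche 3.9; OH(120°)/I(180°) gauche 2.6; NH2(240°)/I(180°) gauche 3.9; NH2(240°)/tBu(300°) gauche 4.1 → 14.5 kJ/mol.
B (staggered): OH(120°)/I(60°) gauche 2.6; OH(120°)/tBu(180°) gauche 3.5; NH2(240°)/Ph(300°) gauche 4.2; NH2(240°)/tBu(180°) gauche 4.1 → 14.4 kJ/mol.
C (staggered): OH(120°)/Ph(180°) gauche 3.9; OH(120°)/tBu(60°) gauche 3.5; NH2(240°)/Ph(180°) gauche 4.2; NH2(240°)/I(300°) gauche 3.9 → 15.5 kJ/mol.
B has the lowest total (14.4 kJ/mol).

B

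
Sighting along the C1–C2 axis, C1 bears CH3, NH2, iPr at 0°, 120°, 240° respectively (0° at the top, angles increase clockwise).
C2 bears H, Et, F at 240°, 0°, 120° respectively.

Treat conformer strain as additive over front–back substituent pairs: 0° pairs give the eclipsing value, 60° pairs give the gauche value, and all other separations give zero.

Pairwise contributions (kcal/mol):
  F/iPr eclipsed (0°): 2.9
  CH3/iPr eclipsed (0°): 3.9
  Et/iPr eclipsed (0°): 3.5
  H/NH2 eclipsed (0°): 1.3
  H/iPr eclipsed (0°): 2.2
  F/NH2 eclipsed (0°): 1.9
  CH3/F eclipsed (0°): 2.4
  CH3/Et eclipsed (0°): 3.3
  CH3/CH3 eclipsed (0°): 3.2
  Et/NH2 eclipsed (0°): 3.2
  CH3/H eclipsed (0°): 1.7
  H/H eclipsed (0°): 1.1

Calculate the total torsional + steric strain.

7.4 kcal/mol

This conformer (eclipsed): CH3–Et eclipsed, NH2–F eclipsed, iPr–H eclipsed; 3.3 + 1.9 + 2.2 = 7.4 kcal/mol.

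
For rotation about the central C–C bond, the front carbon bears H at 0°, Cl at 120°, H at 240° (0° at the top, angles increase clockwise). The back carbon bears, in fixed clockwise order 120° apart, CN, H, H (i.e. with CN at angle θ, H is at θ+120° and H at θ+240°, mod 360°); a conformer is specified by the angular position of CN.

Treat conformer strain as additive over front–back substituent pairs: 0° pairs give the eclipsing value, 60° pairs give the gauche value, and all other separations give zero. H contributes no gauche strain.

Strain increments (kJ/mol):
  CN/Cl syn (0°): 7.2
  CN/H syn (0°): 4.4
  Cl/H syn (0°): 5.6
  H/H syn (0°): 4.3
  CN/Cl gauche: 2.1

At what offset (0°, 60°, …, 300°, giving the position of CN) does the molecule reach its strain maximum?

CN at 0° is eclipsed. H at 0° is eclipsed with CN at 0° (4.4); Cl at 120° is eclipsed with H at 120° (5.6); H at 240° is eclipsed with H at 240° (4.3). Total 14.3 kJ/mol.
CN at 60° is staggered. Cl at 120° is gauche with CN at 60° (2.1). Total 2.1 kJ/mol.
CN at 120° is eclipsed. H at 0° is eclipsed with H at 0° (4.3); Cl at 120° is eclipsed with CN at 120° (7.2); H at 240° is eclipsed with H at 240° (4.3). Total 15.8 kJ/mol.
CN at 180° is staggered. Cl at 120° is gauche with CN at 180° (2.1). Total 2.1 kJ/mol.
CN at 240° is eclipsed. H at 0° is eclipsed with H at 0° (4.3); Cl at 120° is eclipsed with H at 120° (5.6); H at 240° is eclipsed with CN at 240° (4.4). Total 14.3 kJ/mol.
CN at 300° (staggered): no non-H gauche contacts → 0.0 kJ/mol.
The maximum (15.8 kJ/mol) occurs with CN at 120°.

120°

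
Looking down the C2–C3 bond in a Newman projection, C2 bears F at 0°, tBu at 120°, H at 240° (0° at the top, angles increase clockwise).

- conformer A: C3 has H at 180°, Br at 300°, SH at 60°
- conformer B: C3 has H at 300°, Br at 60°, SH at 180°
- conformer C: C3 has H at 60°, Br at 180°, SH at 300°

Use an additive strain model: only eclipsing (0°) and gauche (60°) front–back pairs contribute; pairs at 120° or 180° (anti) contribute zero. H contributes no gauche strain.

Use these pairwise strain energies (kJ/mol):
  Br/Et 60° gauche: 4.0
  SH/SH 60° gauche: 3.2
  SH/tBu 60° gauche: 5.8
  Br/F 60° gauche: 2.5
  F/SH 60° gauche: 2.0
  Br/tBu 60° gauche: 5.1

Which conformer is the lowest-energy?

C

A (staggered): F(0°)/Br(300°) gauche 2.5; F(0°)/SH(60°) gauche 2.0; tBu(120°)/SH(60°) gauche 5.8 → 10.3 kJ/mol.
B (staggered): F(0°)/Br(60°) gauche 2.5; tBu(120°)/Br(60°) gauche 5.1; tBu(120°)/SH(180°) gauche 5.8 → 13.4 kJ/mol.
C (staggered): F(0°)/SH(300°) gauche 2.0; tBu(120°)/Br(180°) gauche 5.1 → 7.1 kJ/mol.
C has the lowest total (7.1 kJ/mol).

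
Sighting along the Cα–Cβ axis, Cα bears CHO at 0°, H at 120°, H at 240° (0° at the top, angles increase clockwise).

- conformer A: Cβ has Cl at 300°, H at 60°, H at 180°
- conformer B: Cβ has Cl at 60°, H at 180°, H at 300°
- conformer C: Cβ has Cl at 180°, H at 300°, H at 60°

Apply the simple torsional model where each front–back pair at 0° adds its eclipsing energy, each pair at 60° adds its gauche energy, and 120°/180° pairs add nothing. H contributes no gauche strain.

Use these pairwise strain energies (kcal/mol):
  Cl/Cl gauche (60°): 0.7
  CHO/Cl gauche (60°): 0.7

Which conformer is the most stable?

A (staggered): CHO–Cl gauche; 0.7 = 0.7 kcal/mol.
B (staggered): CHO–Cl gauche; 0.7 = 0.7 kcal/mol.
C (staggered): no non-H gauche contacts → 0.0 kcal/mol.
C has the lowest total (0.0 kcal/mol).

C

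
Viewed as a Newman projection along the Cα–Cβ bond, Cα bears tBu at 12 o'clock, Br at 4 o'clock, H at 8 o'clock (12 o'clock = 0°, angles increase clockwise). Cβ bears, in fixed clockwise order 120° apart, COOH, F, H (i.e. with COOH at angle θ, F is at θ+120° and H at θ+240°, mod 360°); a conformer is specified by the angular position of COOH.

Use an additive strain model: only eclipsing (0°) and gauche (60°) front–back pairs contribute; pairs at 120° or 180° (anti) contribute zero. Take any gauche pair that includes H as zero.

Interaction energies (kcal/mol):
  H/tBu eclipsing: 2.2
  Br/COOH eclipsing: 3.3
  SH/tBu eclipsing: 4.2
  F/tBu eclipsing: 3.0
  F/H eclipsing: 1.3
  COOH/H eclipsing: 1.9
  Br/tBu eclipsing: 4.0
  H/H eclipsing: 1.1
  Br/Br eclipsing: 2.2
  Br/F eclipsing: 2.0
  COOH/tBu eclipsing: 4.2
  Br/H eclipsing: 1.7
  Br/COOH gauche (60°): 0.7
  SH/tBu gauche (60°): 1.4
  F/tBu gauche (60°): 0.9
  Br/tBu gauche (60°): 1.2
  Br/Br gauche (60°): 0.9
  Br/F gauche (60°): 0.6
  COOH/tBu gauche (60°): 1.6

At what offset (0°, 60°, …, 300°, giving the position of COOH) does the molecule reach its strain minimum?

180°

COOH at 0° (eclipsed): tBu–COOH eclipsed, Br–F eclipsed, H–H eclipsed; 4.2 + 2.0 + 1.1 = 7.3 kcal/mol.
COOH at 60° (staggered): tBu–COOH gauche, Br–COOH gauche, Br–F gauche; 1.6 + 0.7 + 0.6 = 2.9 kcal/mol.
COOH at 120° (eclipsed): tBu–H eclipsed, Br–COOH eclipsed, H–F eclipsed; 2.2 + 3.3 + 1.3 = 6.8 kcal/mol.
COOH at 180° (staggered): tBu–F gauche, Br–COOH gauche; 0.9 + 0.7 = 1.6 kcal/mol.
COOH at 240° (eclipsed): tBu–F eclipsed, Br–H eclipsed, H–COOH eclipsed; 3.0 + 1.7 + 1.9 = 6.6 kcal/mol.
COOH at 300° (staggered): tBu–COOH gauche, tBu–F gauche, Br–F gauche; 1.6 + 0.9 + 0.6 = 3.1 kcal/mol.
The minimum (1.6 kcal/mol) occurs with COOH at 180°.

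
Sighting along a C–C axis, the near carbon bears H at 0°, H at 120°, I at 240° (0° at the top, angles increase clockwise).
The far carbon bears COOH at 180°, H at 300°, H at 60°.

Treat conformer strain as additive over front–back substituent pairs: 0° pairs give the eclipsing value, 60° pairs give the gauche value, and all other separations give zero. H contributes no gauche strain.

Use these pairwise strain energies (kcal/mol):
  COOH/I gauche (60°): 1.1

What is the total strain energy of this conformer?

This conformer (staggered): I(240°)/COOH(180°) gauche 1.1 → 1.1 kcal/mol.

1.1 kcal/mol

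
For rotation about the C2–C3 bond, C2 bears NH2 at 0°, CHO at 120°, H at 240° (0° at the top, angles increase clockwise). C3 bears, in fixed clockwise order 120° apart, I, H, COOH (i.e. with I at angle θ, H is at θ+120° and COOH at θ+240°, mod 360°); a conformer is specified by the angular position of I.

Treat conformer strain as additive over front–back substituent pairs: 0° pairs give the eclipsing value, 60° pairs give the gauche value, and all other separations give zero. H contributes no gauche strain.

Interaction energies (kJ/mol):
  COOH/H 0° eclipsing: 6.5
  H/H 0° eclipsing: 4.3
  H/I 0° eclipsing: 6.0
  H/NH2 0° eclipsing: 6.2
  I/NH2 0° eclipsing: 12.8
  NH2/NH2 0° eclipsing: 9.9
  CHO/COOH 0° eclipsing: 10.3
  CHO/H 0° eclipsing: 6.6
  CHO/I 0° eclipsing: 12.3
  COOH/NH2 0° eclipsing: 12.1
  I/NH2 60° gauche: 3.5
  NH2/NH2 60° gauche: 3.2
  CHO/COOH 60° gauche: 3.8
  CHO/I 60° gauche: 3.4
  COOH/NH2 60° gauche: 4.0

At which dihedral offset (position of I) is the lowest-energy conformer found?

I at 0° is eclipsed. NH2 at 0° is eclipsed with I at 0° (12.8); CHO at 120° is eclipsed with H at 120° (6.6); H at 240° is eclipsed with COOH at 240° (6.5). Total 25.9 kJ/mol.
I at 60° is staggered. NH2 at 0° is gauche with I at 60° (3.5); NH2 at 0° is gauche with COOH at 300° (4.0); CHO at 120° is gauche with I at 60° (3.4). Total 10.9 kJ/mol.
I at 120° is eclipsed. NH2 at 0° is eclipsed with COOH at 0° (12.1); CHO at 120° is eclipsed with I at 120° (12.3); H at 240° is eclipsed with H at 240° (4.3). Total 28.7 kJ/mol.
I at 180° is staggered. NH2 at 0° is gauche with COOH at 60° (4.0); CHO at 120° is gauche with I at 180° (3.4); CHO at 120° is gauche with COOH at 60° (3.8). Total 11.2 kJ/mol.
I at 240° is eclipsed. NH2 at 0° is eclipsed with H at 0° (6.2); CHO at 120° is eclipsed with COOH at 120° (10.3); H at 240° is eclipsed with I at 240° (6.0). Total 22.5 kJ/mol.
I at 300° is staggered. NH2 at 0° is gauche with I at 300° (3.5); CHO at 120° is gauche with COOH at 180° (3.8). Total 7.3 kJ/mol.
The minimum (7.3 kJ/mol) occurs with I at 300°.

300°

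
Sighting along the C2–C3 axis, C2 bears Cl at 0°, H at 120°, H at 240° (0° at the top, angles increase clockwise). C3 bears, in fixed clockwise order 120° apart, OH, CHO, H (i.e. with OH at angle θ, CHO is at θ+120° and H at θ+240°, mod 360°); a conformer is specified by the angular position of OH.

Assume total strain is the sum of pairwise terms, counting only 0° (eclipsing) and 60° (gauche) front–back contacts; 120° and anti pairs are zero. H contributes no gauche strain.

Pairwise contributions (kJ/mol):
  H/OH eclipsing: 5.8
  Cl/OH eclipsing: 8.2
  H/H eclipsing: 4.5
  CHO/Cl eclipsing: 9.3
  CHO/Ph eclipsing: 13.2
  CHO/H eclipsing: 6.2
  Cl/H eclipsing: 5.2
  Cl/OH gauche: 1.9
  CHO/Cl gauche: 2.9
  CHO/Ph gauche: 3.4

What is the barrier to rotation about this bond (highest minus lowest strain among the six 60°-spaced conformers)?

17.7 kJ/mol

OH at 0° (eclipsed): Cl–OH eclipsed, H–CHO eclipsed, H–H eclipsed; 8.2 + 6.2 + 4.5 = 18.9 kJ/mol.
OH at 60° (staggered): Cl–OH gauche; 1.9 = 1.9 kJ/mol.
OH at 120° (eclipsed): Cl–H eclipsed, H–OH eclipsed, H–CHO eclipsed; 5.2 + 5.8 + 6.2 = 17.2 kJ/mol.
OH at 180° (staggered): Cl–CHO gauche; 2.9 = 2.9 kJ/mol.
OH at 240° (eclipsed): Cl–CHO eclipsed, H–H eclipsed, H–OH eclipsed; 9.3 + 4.5 + 5.8 = 19.6 kJ/mol.
OH at 300° (staggered): Cl–OH gauche, Cl–CHO gauche; 1.9 + 2.9 = 4.8 kJ/mol.
Max at 240° (19.6 kJ/mol), min at 60° (1.9 kJ/mol); barrier = 17.7 kJ/mol.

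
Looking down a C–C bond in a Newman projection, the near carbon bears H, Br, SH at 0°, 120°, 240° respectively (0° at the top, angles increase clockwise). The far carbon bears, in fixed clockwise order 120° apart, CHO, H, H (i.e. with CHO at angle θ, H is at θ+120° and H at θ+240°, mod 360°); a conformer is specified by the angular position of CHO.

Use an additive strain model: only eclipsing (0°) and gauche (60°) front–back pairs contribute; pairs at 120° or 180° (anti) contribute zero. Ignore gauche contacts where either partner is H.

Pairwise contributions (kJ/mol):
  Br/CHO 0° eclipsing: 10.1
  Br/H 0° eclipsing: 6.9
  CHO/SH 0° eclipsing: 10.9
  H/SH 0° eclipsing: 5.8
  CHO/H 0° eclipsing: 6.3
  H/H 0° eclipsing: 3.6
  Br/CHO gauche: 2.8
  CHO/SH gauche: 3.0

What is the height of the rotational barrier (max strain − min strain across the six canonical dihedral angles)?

18.6 kJ/mol

CHO at 0° is eclipsed. H at 0° is eclipsed with CHO at 0° (6.3); Br at 120° is eclipsed with H at 120° (6.9); SH at 240° is eclipsed with H at 240° (5.8). Total 19.0 kJ/mol.
CHO at 60° is staggered. Br at 120° is gauche with CHO at 60° (2.8). Total 2.8 kJ/mol.
CHO at 120° is eclipsed. H at 0° is eclipsed with H at 0° (3.6); Br at 120° is eclipsed with CHO at 120° (10.1); SH at 240° is eclipsed with H at 240° (5.8). Total 19.5 kJ/mol.
CHO at 180° is staggered. Br at 120° is gauche with CHO at 180° (2.8); SH at 240° is gauche with CHO at 180° (3.0). Total 5.8 kJ/mol.
CHO at 240° is eclipsed. H at 0° is eclipsed with H at 0° (3.6); Br at 120° is eclipsed with H at 120° (6.9); SH at 240° is eclipsed with CHO at 240° (10.9). Total 21.4 kJ/mol.
CHO at 300° is staggered. SH at 240° is gauche with CHO at 300° (3.0). Total 3.0 kJ/mol.
Max at 240° (21.4 kJ/mol), min at 60° (2.8 kJ/mol); barrier = 18.6 kJ/mol.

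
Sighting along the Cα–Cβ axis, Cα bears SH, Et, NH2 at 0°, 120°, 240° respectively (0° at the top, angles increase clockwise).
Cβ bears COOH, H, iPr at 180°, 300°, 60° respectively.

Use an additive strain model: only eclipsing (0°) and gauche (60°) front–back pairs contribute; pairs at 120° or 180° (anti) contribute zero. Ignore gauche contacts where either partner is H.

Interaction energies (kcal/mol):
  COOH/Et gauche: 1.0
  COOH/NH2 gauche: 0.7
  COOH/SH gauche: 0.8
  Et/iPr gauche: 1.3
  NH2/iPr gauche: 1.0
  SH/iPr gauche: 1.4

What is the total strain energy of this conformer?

4.4 kcal/mol

This conformer is staggered. SH at 0° is gauche with iPr at 60° (1.4); Et at 120° is gauche with COOH at 180° (1.0); Et at 120° is gauche with iPr at 60° (1.3); NH2 at 240° is gauche with COOH at 180° (0.7). Total 4.4 kcal/mol.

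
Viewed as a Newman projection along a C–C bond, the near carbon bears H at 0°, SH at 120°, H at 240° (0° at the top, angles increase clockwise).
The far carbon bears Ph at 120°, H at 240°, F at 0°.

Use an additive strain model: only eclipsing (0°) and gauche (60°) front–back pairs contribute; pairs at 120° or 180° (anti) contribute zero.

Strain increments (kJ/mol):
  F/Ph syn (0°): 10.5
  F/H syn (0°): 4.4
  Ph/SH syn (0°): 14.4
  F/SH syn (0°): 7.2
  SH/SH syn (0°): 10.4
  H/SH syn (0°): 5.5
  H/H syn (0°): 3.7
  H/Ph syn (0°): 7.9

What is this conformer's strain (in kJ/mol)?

This conformer (eclipsed): H–F eclipsed, SH–Ph eclipsed, H–H eclipsed; 4.4 + 14.4 + 3.7 = 22.5 kJ/mol.

22.5 kJ/mol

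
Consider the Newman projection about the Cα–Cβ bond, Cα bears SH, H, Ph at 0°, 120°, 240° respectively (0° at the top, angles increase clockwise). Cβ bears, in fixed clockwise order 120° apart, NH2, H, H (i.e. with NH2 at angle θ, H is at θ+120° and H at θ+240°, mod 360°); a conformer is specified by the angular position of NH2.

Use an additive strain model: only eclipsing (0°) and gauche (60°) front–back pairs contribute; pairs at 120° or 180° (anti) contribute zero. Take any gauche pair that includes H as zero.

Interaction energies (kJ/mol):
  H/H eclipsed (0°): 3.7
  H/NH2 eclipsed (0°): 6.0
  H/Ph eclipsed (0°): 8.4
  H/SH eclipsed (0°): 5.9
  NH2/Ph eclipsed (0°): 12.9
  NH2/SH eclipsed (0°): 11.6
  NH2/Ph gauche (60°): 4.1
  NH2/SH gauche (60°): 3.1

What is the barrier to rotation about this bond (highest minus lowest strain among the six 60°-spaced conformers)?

NH2 at 0° (eclipsed): SH(0°)/NH2(0°) eclipsed 11.6; H(120°)/H(120°) eclipsed 3.7; Ph(240°)/H(240°) eclipsed 8.4 → 23.7 kJ/mol.
NH2 at 60° (staggered): SH(0°)/NH2(60°) gauche 3.1 → 3.1 kJ/mol.
NH2 at 120° (eclipsed): SH(0°)/H(0°) eclipsed 5.9; H(120°)/NH2(120°) eclipsed 6.0; Ph(240°)/H(240°) eclipsed 8.4 → 20.3 kJ/mol.
NH2 at 180° (staggered): Ph(240°)/NH2(180°) gauche 4.1 → 4.1 kJ/mol.
NH2 at 240° (eclipsed): SH(0°)/H(0°) eclipsed 5.9; H(120°)/H(120°) eclipsed 3.7; Ph(240°)/NH2(240°) eclipsed 12.9 → 22.5 kJ/mol.
NH2 at 300° (staggered): SH(0°)/NH2(300°) gauche 3.1; Ph(240°)/NH2(300°) gauche 4.1 → 7.2 kJ/mol.
Max at 0° (23.7 kJ/mol), min at 60° (3.1 kJ/mol); barrier = 20.6 kJ/mol.

20.6 kJ/mol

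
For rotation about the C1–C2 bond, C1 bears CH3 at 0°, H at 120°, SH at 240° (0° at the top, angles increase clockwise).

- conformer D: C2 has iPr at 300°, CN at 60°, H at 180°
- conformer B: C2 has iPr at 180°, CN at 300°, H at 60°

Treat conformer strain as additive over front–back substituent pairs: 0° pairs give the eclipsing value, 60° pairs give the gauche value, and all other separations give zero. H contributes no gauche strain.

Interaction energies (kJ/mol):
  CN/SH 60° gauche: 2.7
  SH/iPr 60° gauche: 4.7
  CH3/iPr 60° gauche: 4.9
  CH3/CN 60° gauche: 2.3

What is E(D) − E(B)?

D (staggered): CH3–iPr gauche, CH3–CN gauche, SH–iPr gauche; 4.9 + 2.3 + 4.7 = 11.9 kJ/mol.
B (staggered): CH3–CN gauche, SH–iPr gauche, SH–CN gauche; 2.3 + 4.7 + 2.7 = 9.7 kJ/mol.
E(D) − E(B) = 11.9 − 9.7 = +2.2 kJ/mol.

+2.2 kJ/mol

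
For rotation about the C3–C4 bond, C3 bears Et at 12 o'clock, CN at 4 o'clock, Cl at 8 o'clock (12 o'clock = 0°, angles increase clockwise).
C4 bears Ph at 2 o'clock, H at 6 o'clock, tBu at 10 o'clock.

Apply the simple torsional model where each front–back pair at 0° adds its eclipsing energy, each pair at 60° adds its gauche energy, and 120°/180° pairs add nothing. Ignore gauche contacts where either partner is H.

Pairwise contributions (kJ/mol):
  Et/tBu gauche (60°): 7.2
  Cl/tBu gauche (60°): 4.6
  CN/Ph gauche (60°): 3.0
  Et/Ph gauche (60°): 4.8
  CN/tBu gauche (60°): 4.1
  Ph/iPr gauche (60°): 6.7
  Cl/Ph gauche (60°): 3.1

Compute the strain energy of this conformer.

19.6 kJ/mol

This conformer (staggered): Et–Ph gauche, Et–tBu gauche, CN–Ph gauche, Cl–tBu gauche; 4.8 + 7.2 + 3.0 + 4.6 = 19.6 kJ/mol.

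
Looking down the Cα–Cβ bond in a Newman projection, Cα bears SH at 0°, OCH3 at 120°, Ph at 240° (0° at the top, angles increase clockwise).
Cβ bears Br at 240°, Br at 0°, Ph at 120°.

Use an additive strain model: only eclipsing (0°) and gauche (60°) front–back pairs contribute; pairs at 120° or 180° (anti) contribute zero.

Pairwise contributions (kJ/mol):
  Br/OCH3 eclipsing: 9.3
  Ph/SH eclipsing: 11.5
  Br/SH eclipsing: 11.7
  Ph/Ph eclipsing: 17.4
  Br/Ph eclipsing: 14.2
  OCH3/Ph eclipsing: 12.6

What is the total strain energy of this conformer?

This conformer is eclipsed. SH at 0° is eclipsed with Br at 0° (11.7); OCH3 at 120° is eclipsed with Ph at 120° (12.6); Ph at 240° is eclipsed with Br at 240° (14.2). Total 38.5 kJ/mol.

38.5 kJ/mol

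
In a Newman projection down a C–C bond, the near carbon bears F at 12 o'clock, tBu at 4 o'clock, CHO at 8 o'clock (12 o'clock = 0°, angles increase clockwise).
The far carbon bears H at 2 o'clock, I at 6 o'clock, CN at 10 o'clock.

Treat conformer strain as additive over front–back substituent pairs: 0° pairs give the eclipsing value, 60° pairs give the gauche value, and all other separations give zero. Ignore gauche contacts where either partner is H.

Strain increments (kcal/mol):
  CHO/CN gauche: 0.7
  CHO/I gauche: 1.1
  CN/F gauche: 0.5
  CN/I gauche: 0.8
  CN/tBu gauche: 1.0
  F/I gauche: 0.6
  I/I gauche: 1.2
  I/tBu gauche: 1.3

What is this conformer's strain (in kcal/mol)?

This conformer (staggered): F–CN gauche, tBu–I gauche, CHO–I gauche, CHO–CN gauche; 0.5 + 1.3 + 1.1 + 0.7 = 3.6 kcal/mol.

3.6 kcal/mol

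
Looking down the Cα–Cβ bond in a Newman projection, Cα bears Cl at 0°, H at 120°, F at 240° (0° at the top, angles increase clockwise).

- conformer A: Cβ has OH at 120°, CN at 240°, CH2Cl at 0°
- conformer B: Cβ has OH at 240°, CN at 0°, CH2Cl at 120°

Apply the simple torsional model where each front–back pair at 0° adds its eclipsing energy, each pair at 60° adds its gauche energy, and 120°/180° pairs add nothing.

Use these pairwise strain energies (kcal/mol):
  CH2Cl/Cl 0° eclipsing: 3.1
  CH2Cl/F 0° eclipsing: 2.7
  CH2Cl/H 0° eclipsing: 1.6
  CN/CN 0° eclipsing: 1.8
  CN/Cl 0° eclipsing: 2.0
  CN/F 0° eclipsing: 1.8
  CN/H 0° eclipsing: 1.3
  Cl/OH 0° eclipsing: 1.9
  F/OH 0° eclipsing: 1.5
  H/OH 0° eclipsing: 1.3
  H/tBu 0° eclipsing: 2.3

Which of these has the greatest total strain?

A

A is eclipsed. Cl at 0° is eclipsed with CH2Cl at 0° (3.1); H at 120° is eclipsed with OH at 120° (1.3); F at 240° is eclipsed with CN at 240° (1.8). Total 6.2 kcal/mol.
B is eclipsed. Cl at 0° is eclipsed with CN at 0° (2.0); H at 120° is eclipsed with CH2Cl at 120° (1.6); F at 240° is eclipsed with OH at 240° (1.5). Total 5.1 kcal/mol.
A has the highest total (6.2 kcal/mol).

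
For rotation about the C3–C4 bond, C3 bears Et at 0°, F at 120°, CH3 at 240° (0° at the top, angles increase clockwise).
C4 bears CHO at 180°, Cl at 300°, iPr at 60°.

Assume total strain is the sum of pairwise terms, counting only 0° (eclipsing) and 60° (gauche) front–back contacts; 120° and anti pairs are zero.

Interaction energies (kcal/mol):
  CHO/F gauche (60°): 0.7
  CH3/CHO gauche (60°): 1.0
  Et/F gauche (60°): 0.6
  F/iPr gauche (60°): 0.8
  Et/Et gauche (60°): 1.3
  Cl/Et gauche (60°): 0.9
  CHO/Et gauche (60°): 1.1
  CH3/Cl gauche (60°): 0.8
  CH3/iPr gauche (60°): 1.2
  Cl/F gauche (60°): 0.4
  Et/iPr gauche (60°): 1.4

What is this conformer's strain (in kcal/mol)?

5.6 kcal/mol

This conformer (staggered): Et(0°)/Cl(300°) gauche 0.9; Et(0°)/iPr(60°) gauche 1.4; F(120°)/CHO(180°) gauche 0.7; F(120°)/iPr(60°) gauche 0.8; CH3(240°)/CHO(180°) gauche 1.0; CH3(240°)/Cl(300°) gauche 0.8 → 5.6 kcal/mol.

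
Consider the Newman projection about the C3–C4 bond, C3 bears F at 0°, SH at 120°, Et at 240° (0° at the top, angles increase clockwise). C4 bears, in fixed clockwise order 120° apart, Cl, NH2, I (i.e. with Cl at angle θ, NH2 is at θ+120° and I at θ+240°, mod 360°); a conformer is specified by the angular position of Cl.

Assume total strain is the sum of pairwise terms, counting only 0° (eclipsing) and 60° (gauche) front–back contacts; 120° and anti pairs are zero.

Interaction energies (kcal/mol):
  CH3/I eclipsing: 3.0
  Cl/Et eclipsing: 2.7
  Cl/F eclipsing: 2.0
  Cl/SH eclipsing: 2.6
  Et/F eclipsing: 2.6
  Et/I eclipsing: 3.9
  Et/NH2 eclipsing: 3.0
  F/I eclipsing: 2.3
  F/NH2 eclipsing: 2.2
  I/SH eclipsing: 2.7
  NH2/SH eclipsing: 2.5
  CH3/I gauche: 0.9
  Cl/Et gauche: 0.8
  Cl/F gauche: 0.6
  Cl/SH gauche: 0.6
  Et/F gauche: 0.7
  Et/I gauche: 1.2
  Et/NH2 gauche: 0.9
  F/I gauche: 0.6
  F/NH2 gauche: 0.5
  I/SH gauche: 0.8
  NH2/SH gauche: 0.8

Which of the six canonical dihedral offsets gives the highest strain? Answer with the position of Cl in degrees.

Cl at 0° (eclipsed): F(0°)/Cl(0°) eclipsed 2.0; SH(120°)/NH2(120°) eclipsed 2.5; Et(240°)/I(240°) eclipsed 3.9 → 8.4 kcal/mol.
Cl at 60° (staggered): F(0°)/Cl(60°) gauche 0.6; F(0°)/I(300°) gauche 0.6; SH(120°)/Cl(60°) gauche 0.6; SH(120°)/NH2(180°) gauche 0.8; Et(240°)/NH2(180°) gauche 0.9; Et(240°)/I(300°) gauche 1.2 → 4.7 kcal/mol.
Cl at 120° (eclipsed): F(0°)/I(0°) eclipsed 2.3; SH(120°)/Cl(120°) eclipsed 2.6; Et(240°)/NH2(240°) eclipsed 3.0 → 7.9 kcal/mol.
Cl at 180° (staggered): F(0°)/NH2(300°) gauche 0.5; F(0°)/I(60°) gauche 0.6; SH(120°)/Cl(180°) gauche 0.6; SH(120°)/I(60°) gauche 0.8; Et(240°)/Cl(180°) gauche 0.8; Et(240°)/NH2(300°) gauche 0.9 → 4.2 kcal/mol.
Cl at 240° (eclipsed): F(0°)/NH2(0°) eclipsed 2.2; SH(120°)/I(120°) eclipsed 2.7; Et(240°)/Cl(240°) eclipsed 2.7 → 7.6 kcal/mol.
Cl at 300° (staggered): F(0°)/Cl(300°) gauche 0.6; F(0°)/NH2(60°) gauche 0.5; SH(120°)/NH2(60°) gauche 0.8; SH(120°)/I(180°) gauche 0.8; Et(240°)/Cl(300°) gauche 0.8; Et(240°)/I(180°) gauche 1.2 → 4.7 kcal/mol.
The maximum (8.4 kcal/mol) occurs with Cl at 0°.

0°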